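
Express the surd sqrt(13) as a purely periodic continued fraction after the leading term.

[3; (1, 1, 1, 1, 6)]

Write x_i = (sqrt(13) + m_i)/d_i with (m_0, d_0) = (0, 1). a_0 = floor(sqrt(13)) = 3, since 3^2 = 9 <= 13 < 16 = 4^2.
Iterate m_{i+1} = d_i*a_i - m_i, d_{i+1} = (13 - m_{i+1}^2)/d_i, a_{i+1} = floor((a_0 + m_{i+1})/d_{i+1}):
  m_1 = 1*3 - 0 = 3, d_1 = (13 - 3^2)/1 = 4/1 = 4, a_1 = floor((3 + 3)/4) = 1.
  m_2 = 4*1 - 3 = 1, d_2 = (13 - 1^2)/4 = 12/4 = 3, a_2 = floor((3 + 1)/3) = 1.
  m_3 = 3*1 - 1 = 2, d_3 = (13 - 2^2)/3 = 9/3 = 3, a_3 = floor((3 + 2)/3) = 1.
  m_4 = 3*1 - 2 = 1, d_4 = (13 - 1^2)/3 = 12/3 = 4, a_4 = floor((3 + 1)/4) = 1.
  m_5 = 4*1 - 1 = 3, d_5 = (13 - 3^2)/4 = 4/4 = 1, a_5 = floor((3 + 3)/1) = 6.
  m_6 = 1*6 - 3 = 3, d_6 = (13 - 3^2)/1 = 4/1 = 4: (m_6, d_6) = (m_1, d_1) = (3, 4), so from here the quotients repeat a_1, ..., a_5; the period length is 5.
Hence the expansion of sqrt(13) is a_0 = 3 followed by the repeating block 1, 1, 1, 1, 6 (period 5).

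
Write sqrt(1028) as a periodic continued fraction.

Write x_i = (sqrt(1028) + m_i)/d_i with (m_0, d_0) = (0, 1). a_0 = floor(sqrt(1028)) = 32, since 32^2 = 1024 <= 1028 < 1089 = 33^2.
Iterate m_{i+1} = d_i*a_i - m_i, d_{i+1} = (1028 - m_{i+1}^2)/d_i, a_{i+1} = floor((a_0 + m_{i+1})/d_{i+1}):
  m_1 = 1*32 - 0 = 32, d_1 = (1028 - 32^2)/1 = 4/1 = 4, a_1 = floor((32 + 32)/4) = 16.
  m_2 = 4*16 - 32 = 32, d_2 = (1028 - 32^2)/4 = 4/4 = 1, a_2 = floor((32 + 32)/1) = 64.
  m_3 = 1*64 - 32 = 32, d_3 = (1028 - 32^2)/1 = 4/1 = 4: (m_3, d_3) = (m_1, d_1) = (32, 4), so from here the quotients repeat a_1, a_2; the period length is 2.
Hence the expansion of sqrt(1028) is a_0 = 32 followed by the repeating block 16, 64 (period 2).

[32; (16, 64)]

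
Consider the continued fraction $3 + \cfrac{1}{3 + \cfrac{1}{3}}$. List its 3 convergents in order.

3/1, 10/3, 33/10

Using the convergent recurrence p_i = a_i*p_{i-1} + p_{i-2}, q_i = a_i*q_{i-1} + q_{i-2} with p_{-2}=0, p_{-1}=1, q_{-2}=1, q_{-1}=0:
  i=0: a_0=3, p_0 = 3*1 + 0 = 3, q_0 = 3*0 + 1 = 1.
  i=1: a_1=3, p_1 = 3*3 + 1 = 10, q_1 = 3*1 + 0 = 3.
  i=2: a_2=3, p_2 = 3*10 + 3 = 33, q_2 = 3*3 + 1 = 10.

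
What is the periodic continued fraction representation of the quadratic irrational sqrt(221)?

[14; (1, 6, 2, 6, 1, 28)]

Write x_i = (sqrt(221) + m_i)/d_i with (m_0, d_0) = (0, 1). a_0 = floor(sqrt(221)) = 14, since 14^2 = 196 <= 221 < 225 = 15^2.
Iterate m_{i+1} = d_i*a_i - m_i, d_{i+1} = (221 - m_{i+1}^2)/d_i, a_{i+1} = floor((a_0 + m_{i+1})/d_{i+1}):
  m_1 = 1*14 - 0 = 14, d_1 = (221 - 14^2)/1 = 25/1 = 25, a_1 = floor((14 + 14)/25) = 1.
  m_2 = 25*1 - 14 = 11, d_2 = (221 - 11^2)/25 = 100/25 = 4, a_2 = floor((14 + 11)/4) = 6.
  m_3 = 4*6 - 11 = 13, d_3 = (221 - 13^2)/4 = 52/4 = 13, a_3 = floor((14 + 13)/13) = 2.
  m_4 = 13*2 - 13 = 13, d_4 = (221 - 13^2)/13 = 52/13 = 4, a_4 = floor((14 + 13)/4) = 6.
  m_5 = 4*6 - 13 = 11, d_5 = (221 - 11^2)/4 = 100/4 = 25, a_5 = floor((14 + 11)/25) = 1.
  m_6 = 25*1 - 11 = 14, d_6 = (221 - 14^2)/25 = 25/25 = 1, a_6 = floor((14 + 14)/1) = 28.
  m_7 = 1*28 - 14 = 14, d_7 = (221 - 14^2)/1 = 25/1 = 25: (m_7, d_7) = (m_1, d_1) = (14, 25), so from here the quotients repeat a_1, ..., a_6; the period length is 6.
Hence the expansion of sqrt(221) is a_0 = 14 followed by the repeating block 1, 6, 2, 6, 1, 28 (period 6).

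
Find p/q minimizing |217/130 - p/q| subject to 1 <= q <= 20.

Expand x = 217/130 as a continued fraction with the Euclidean algorithm:
  217 = 1*130 + 87, so a_0 = 1.
  130 = 1*87 + 43, so a_1 = 1.
  87 = 2*43 + 1, so a_2 = 2.
  43 = 43*1 + 0, so a_3 = 43.
so x = [1; 1, 2, 43].
Convergents (p_i = a_i*p_{i-1} + p_{i-2}, q_i = a_i*q_{i-1} + q_{i-2} with p_{-2}=0, p_{-1}=1, q_{-2}=1, q_{-1}=0), until the denominator exceeds 20:
  i=0: a_0=1, p_0 = 1*1 + 0 = 1, q_0 = 1*0 + 1 = 1.
  i=1: a_1=1, p_1 = 1*1 + 1 = 2, q_1 = 1*1 + 0 = 1.
  i=2: a_2=2, p_2 = 2*2 + 1 = 5, q_2 = 2*1 + 1 = 3.
  i=3: a_3=43, p_3 = 43*5 + 2 = 217, q_3 = 43*3 + 1 = 130.
q_3 = 130 > 20, so the last convergent with denominator <= 20 is p_2/q_2 = 5/3.
The closest fraction with denominator <= 20 is either p_2/q_2 or the intermediate fraction (k*p_2 + p_1)/(k*q_2 + q_1) with the largest k >= 1 whose denominator stays <= 20; these approach x as k grows, and every other convergent or intermediate fraction in range is farther away.
Largest k: floor((20 - q_1)/q_2) = floor((20 - 1)/3) = 6.
That gives (6*5 + 2)/(6*3 + 1) = 32/19.
Compare the errors: |x - 5/3| = |217*3 - 5*130|/(130*3) = 1/390, and |x - 32/19| = |217*19 - 32*130|/(130*19) = 37/2470.
Cross-multiplying, 1*2470 = 2470 < 14430 = 37*390, so 1/390 is smaller: the convergent 5/3 is closer to x than 32/19.

5/3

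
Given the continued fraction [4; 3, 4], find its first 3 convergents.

4/1, 13/3, 56/13

Using the convergent recurrence p_i = a_i*p_{i-1} + p_{i-2}, q_i = a_i*q_{i-1} + q_{i-2} with p_{-2}=0, p_{-1}=1, q_{-2}=1, q_{-1}=0:
  i=0: a_0=4, p_0 = 4*1 + 0 = 4, q_0 = 4*0 + 1 = 1.
  i=1: a_1=3, p_1 = 3*4 + 1 = 13, q_1 = 3*1 + 0 = 3.
  i=2: a_2=4, p_2 = 4*13 + 4 = 56, q_2 = 4*3 + 1 = 13.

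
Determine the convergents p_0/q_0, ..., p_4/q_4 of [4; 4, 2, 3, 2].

Using the convergent recurrence p_i = a_i*p_{i-1} + p_{i-2}, q_i = a_i*q_{i-1} + q_{i-2} with p_{-2}=0, p_{-1}=1, q_{-2}=1, q_{-1}=0:
  i=0: a_0=4, p_0 = 4*1 + 0 = 4, q_0 = 4*0 + 1 = 1.
  i=1: a_1=4, p_1 = 4*4 + 1 = 17, q_1 = 4*1 + 0 = 4.
  i=2: a_2=2, p_2 = 2*17 + 4 = 38, q_2 = 2*4 + 1 = 9.
  i=3: a_3=3, p_3 = 3*38 + 17 = 131, q_3 = 3*9 + 4 = 31.
  i=4: a_4=2, p_4 = 2*131 + 38 = 300, q_4 = 2*31 + 9 = 71.

4/1, 17/4, 38/9, 131/31, 300/71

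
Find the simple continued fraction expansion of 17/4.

[4; 4]

Run the Euclidean algorithm on 17 and 4; the successive quotients are the partial quotients a_0, a_1, ... (each step inverts the fractional part left over by the previous one):
  17 = 4*4 + 1, so a_0 = 4.
  4 = 4*1 + 0, so a_1 = 4.
The remainder reaches 0 after 2 divisions, so the expansion has 2 partial quotients, read off in order.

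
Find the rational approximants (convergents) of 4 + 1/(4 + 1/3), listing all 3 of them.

Using the convergent recurrence p_i = a_i*p_{i-1} + p_{i-2}, q_i = a_i*q_{i-1} + q_{i-2} with p_{-2}=0, p_{-1}=1, q_{-2}=1, q_{-1}=0:
  i=0: a_0=4, p_0 = 4*1 + 0 = 4, q_0 = 4*0 + 1 = 1.
  i=1: a_1=4, p_1 = 4*4 + 1 = 17, q_1 = 4*1 + 0 = 4.
  i=2: a_2=3, p_2 = 3*17 + 4 = 55, q_2 = 3*4 + 1 = 13.

4/1, 17/4, 55/13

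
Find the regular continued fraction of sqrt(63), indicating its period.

[7; (1, 14)]

Write x_i = (sqrt(63) + m_i)/d_i with (m_0, d_0) = (0, 1). a_0 = floor(sqrt(63)) = 7, since 7^2 = 49 <= 63 < 64 = 8^2.
Iterate m_{i+1} = d_i*a_i - m_i, d_{i+1} = (63 - m_{i+1}^2)/d_i, a_{i+1} = floor((a_0 + m_{i+1})/d_{i+1}):
  m_1 = 1*7 - 0 = 7, d_1 = (63 - 7^2)/1 = 14/1 = 14, a_1 = floor((7 + 7)/14) = 1.
  m_2 = 14*1 - 7 = 7, d_2 = (63 - 7^2)/14 = 14/14 = 1, a_2 = floor((7 + 7)/1) = 14.
  m_3 = 1*14 - 7 = 7, d_3 = (63 - 7^2)/1 = 14/1 = 14: (m_3, d_3) = (m_1, d_1) = (7, 14), so from here the quotients repeat a_1, a_2; the period length is 2.
Hence the expansion of sqrt(63) is a_0 = 7 followed by the repeating block 1, 14 (period 2).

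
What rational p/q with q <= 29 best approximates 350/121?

Expand x = 350/121 as a continued fraction with the Euclidean algorithm:
  350 = 2*121 + 108, so a_0 = 2.
  121 = 1*108 + 13, so a_1 = 1.
  108 = 8*13 + 4, so a_2 = 8.
  13 = 3*4 + 1, so a_3 = 3.
  4 = 4*1 + 0, so a_4 = 4.
so x = [2; 1, 8, 3, 4].
Convergents (p_i = a_i*p_{i-1} + p_{i-2}, q_i = a_i*q_{i-1} + q_{i-2} with p_{-2}=0, p_{-1}=1, q_{-2}=1, q_{-1}=0), until the denominator exceeds 29:
  i=0: a_0=2, p_0 = 2*1 + 0 = 2, q_0 = 2*0 + 1 = 1.
  i=1: a_1=1, p_1 = 1*2 + 1 = 3, q_1 = 1*1 + 0 = 1.
  i=2: a_2=8, p_2 = 8*3 + 2 = 26, q_2 = 8*1 + 1 = 9.
  i=3: a_3=3, p_3 = 3*26 + 3 = 81, q_3 = 3*9 + 1 = 28.
  i=4: a_4=4, p_4 = 4*81 + 26 = 350, q_4 = 4*28 + 9 = 121.
q_4 = 121 > 29, so the last convergent with denominator <= 29 is p_3/q_3 = 81/28.
The closest fraction with denominator <= 29 is either p_3/q_3 or the intermediate fraction (k*p_3 + p_2)/(k*q_3 + q_2) with the largest k >= 1 whose denominator stays <= 29; these approach x as k grows, and every other convergent or intermediate fraction in range is farther away.
Largest k: floor((29 - q_2)/q_3) = floor((29 - 9)/28) = 0.
Since k = 0, no intermediate fraction beyond p_3/q_3 has denominator <= 29, so the convergent 81/28 is the closest (its error is |350*28 - 81*121|/(121*28) = 1/3388).

81/28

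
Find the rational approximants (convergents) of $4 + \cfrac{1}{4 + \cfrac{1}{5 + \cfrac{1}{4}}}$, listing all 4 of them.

4/1, 17/4, 89/21, 373/88

Using the convergent recurrence p_i = a_i*p_{i-1} + p_{i-2}, q_i = a_i*q_{i-1} + q_{i-2} with p_{-2}=0, p_{-1}=1, q_{-2}=1, q_{-1}=0:
  i=0: a_0=4, p_0 = 4*1 + 0 = 4, q_0 = 4*0 + 1 = 1.
  i=1: a_1=4, p_1 = 4*4 + 1 = 17, q_1 = 4*1 + 0 = 4.
  i=2: a_2=5, p_2 = 5*17 + 4 = 89, q_2 = 5*4 + 1 = 21.
  i=3: a_3=4, p_3 = 4*89 + 17 = 373, q_3 = 4*21 + 4 = 88.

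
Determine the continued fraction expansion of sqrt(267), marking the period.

[16; (2, 1, 15, 1, 2, 32)]

Write x_i = (sqrt(267) + m_i)/d_i with (m_0, d_0) = (0, 1). a_0 = floor(sqrt(267)) = 16, since 16^2 = 256 <= 267 < 289 = 17^2.
Iterate m_{i+1} = d_i*a_i - m_i, d_{i+1} = (267 - m_{i+1}^2)/d_i, a_{i+1} = floor((a_0 + m_{i+1})/d_{i+1}):
  m_1 = 1*16 - 0 = 16, d_1 = (267 - 16^2)/1 = 11/1 = 11, a_1 = floor((16 + 16)/11) = 2.
  m_2 = 11*2 - 16 = 6, d_2 = (267 - 6^2)/11 = 231/11 = 21, a_2 = floor((16 + 6)/21) = 1.
  m_3 = 21*1 - 6 = 15, d_3 = (267 - 15^2)/21 = 42/21 = 2, a_3 = floor((16 + 15)/2) = 15.
  m_4 = 2*15 - 15 = 15, d_4 = (267 - 15^2)/2 = 42/2 = 21, a_4 = floor((16 + 15)/21) = 1.
  m_5 = 21*1 - 15 = 6, d_5 = (267 - 6^2)/21 = 231/21 = 11, a_5 = floor((16 + 6)/11) = 2.
  m_6 = 11*2 - 6 = 16, d_6 = (267 - 16^2)/11 = 11/11 = 1, a_6 = floor((16 + 16)/1) = 32.
  m_7 = 1*32 - 16 = 16, d_7 = (267 - 16^2)/1 = 11/1 = 11: (m_7, d_7) = (m_1, d_1) = (16, 11), so from here the quotients repeat a_1, ..., a_6; the period length is 6.
Hence the expansion of sqrt(267) is a_0 = 16 followed by the repeating block 2, 1, 15, 1, 2, 32 (period 6).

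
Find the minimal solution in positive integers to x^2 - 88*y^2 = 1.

(x, y) = (197, 21)

First expand sqrt(88) as a continued fraction. With x_i = (sqrt(88) + m_i)/d_i and (m_0, d_0) = (0, 1): a_0 = floor(sqrt(88)) = 9, since 9^2 = 81 <= 88 < 100 = 10^2.
Iterate m_{i+1} = d_i*a_i - m_i, d_{i+1} = (88 - m_{i+1}^2)/d_i, a_{i+1} = floor((a_0 + m_{i+1})/d_{i+1}):
  m_1 = 1*9 - 0 = 9, d_1 = (88 - 9^2)/1 = 7/1 = 7, a_1 = floor((9 + 9)/7) = 2.
  m_2 = 7*2 - 9 = 5, d_2 = (88 - 5^2)/7 = 63/7 = 9, a_2 = floor((9 + 5)/9) = 1.
  m_3 = 9*1 - 5 = 4, d_3 = (88 - 4^2)/9 = 72/9 = 8, a_3 = floor((9 + 4)/8) = 1.
  m_4 = 8*1 - 4 = 4, d_4 = (88 - 4^2)/8 = 72/8 = 9, a_4 = floor((9 + 4)/9) = 1.
  m_5 = 9*1 - 4 = 5, d_5 = (88 - 5^2)/9 = 63/9 = 7, a_5 = floor((9 + 5)/7) = 2.
  m_6 = 7*2 - 5 = 9, d_6 = (88 - 9^2)/7 = 7/7 = 1, a_6 = floor((9 + 9)/1) = 18.
  m_7 = 1*18 - 9 = 9, d_7 = (88 - 9^2)/1 = 7/1 = 7: (m_7, d_7) = (m_1, d_1) = (9, 7), so from here the quotients repeat a_1, ..., a_6; the period length is 6.
So sqrt(88) = [9; (2, 1, 1, 1, 2, 18)] with period length k = 6.
k is even, so the fundamental solution of x^2 - 88y^2 = 1 is (p_{k-1}, q_{k-1}) = (p_5, q_5); compute convergents through index 5.
Convergents (p_i = a_i*p_{i-1} + p_{i-2}, q_i = a_i*q_{i-1} + q_{i-2} with p_{-2}=0, p_{-1}=1, q_{-2}=1, q_{-1}=0):
  i=0: a_0=9, p_0 = 9*1 + 0 = 9, q_0 = 9*0 + 1 = 1.
  i=1: a_1=2, p_1 = 2*9 + 1 = 19, q_1 = 2*1 + 0 = 2.
  i=2: a_2=1, p_2 = 1*19 + 9 = 28, q_2 = 1*2 + 1 = 3.
  i=3: a_3=1, p_3 = 1*28 + 19 = 47, q_3 = 1*3 + 2 = 5.
  i=4: a_4=1, p_4 = 1*47 + 28 = 75, q_4 = 1*5 + 3 = 8.
  i=5: a_5=2, p_5 = 2*75 + 47 = 197, q_5 = 2*8 + 5 = 21.
Check: 197^2 - 88*21^2 = 38809 - 38808 = 1, so (x, y) = (197, 21) solves the equation, and by the theorem it is the least positive solution.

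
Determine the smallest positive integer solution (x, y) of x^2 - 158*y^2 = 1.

First expand sqrt(158) as a continued fraction. With x_i = (sqrt(158) + m_i)/d_i and (m_0, d_0) = (0, 1): a_0 = floor(sqrt(158)) = 12, since 12^2 = 144 <= 158 < 169 = 13^2.
Iterate m_{i+1} = d_i*a_i - m_i, d_{i+1} = (158 - m_{i+1}^2)/d_i, a_{i+1} = floor((a_0 + m_{i+1})/d_{i+1}):
  m_1 = 1*12 - 0 = 12, d_1 = (158 - 12^2)/1 = 14/1 = 14, a_1 = floor((12 + 12)/14) = 1.
  m_2 = 14*1 - 12 = 2, d_2 = (158 - 2^2)/14 = 154/14 = 11, a_2 = floor((12 + 2)/11) = 1.
  m_3 = 11*1 - 2 = 9, d_3 = (158 - 9^2)/11 = 77/11 = 7, a_3 = floor((12 + 9)/7) = 3.
  m_4 = 7*3 - 9 = 12, d_4 = (158 - 12^2)/7 = 14/7 = 2, a_4 = floor((12 + 12)/2) = 12.
  m_5 = 2*12 - 12 = 12, d_5 = (158 - 12^2)/2 = 14/2 = 7, a_5 = floor((12 + 12)/7) = 3.
  m_6 = 7*3 - 12 = 9, d_6 = (158 - 9^2)/7 = 77/7 = 11, a_6 = floor((12 + 9)/11) = 1.
  m_7 = 11*1 - 9 = 2, d_7 = (158 - 2^2)/11 = 154/11 = 14, a_7 = floor((12 + 2)/14) = 1.
  m_8 = 14*1 - 2 = 12, d_8 = (158 - 12^2)/14 = 14/14 = 1, a_8 = floor((12 + 12)/1) = 24.
  m_9 = 1*24 - 12 = 12, d_9 = (158 - 12^2)/1 = 14/1 = 14: (m_9, d_9) = (m_1, d_1) = (12, 14), so from here the quotients repeat a_1, ..., a_8; the period length is 8.
So sqrt(158) = [12; (1, 1, 3, 12, 3, 1, 1, 24)] with period length k = 8.
k is even, so the fundamental solution of x^2 - 158y^2 = 1 is (p_{k-1}, q_{k-1}) = (p_7, q_7); compute convergents through index 7.
Convergents (p_i = a_i*p_{i-1} + p_{i-2}, q_i = a_i*q_{i-1} + q_{i-2} with p_{-2}=0, p_{-1}=1, q_{-2}=1, q_{-1}=0):
  i=0: a_0=12, p_0 = 12*1 + 0 = 12, q_0 = 12*0 + 1 = 1.
  i=1: a_1=1, p_1 = 1*12 + 1 = 13, q_1 = 1*1 + 0 = 1.
  i=2: a_2=1, p_2 = 1*13 + 12 = 25, q_2 = 1*1 + 1 = 2.
  i=3: a_3=3, p_3 = 3*25 + 13 = 88, q_3 = 3*2 + 1 = 7.
  i=4: a_4=12, p_4 = 12*88 + 25 = 1081, q_4 = 12*7 + 2 = 86.
  i=5: a_5=3, p_5 = 3*1081 + 88 = 3331, q_5 = 3*86 + 7 = 265.
  i=6: a_6=1, p_6 = 1*3331 + 1081 = 4412, q_6 = 1*265 + 86 = 351.
  i=7: a_7=1, p_7 = 1*4412 + 3331 = 7743, q_7 = 1*351 + 265 = 616.
Check: 7743^2 - 158*616^2 = 59954049 - 59954048 = 1, so (x, y) = (7743, 616) solves the equation, and by the theorem it is the least positive solution.

(x, y) = (7743, 616)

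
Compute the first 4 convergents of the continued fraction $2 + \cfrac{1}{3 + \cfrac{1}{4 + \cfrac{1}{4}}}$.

2/1, 7/3, 30/13, 127/55

Using the convergent recurrence p_i = a_i*p_{i-1} + p_{i-2}, q_i = a_i*q_{i-1} + q_{i-2} with p_{-2}=0, p_{-1}=1, q_{-2}=1, q_{-1}=0:
  i=0: a_0=2, p_0 = 2*1 + 0 = 2, q_0 = 2*0 + 1 = 1.
  i=1: a_1=3, p_1 = 3*2 + 1 = 7, q_1 = 3*1 + 0 = 3.
  i=2: a_2=4, p_2 = 4*7 + 2 = 30, q_2 = 4*3 + 1 = 13.
  i=3: a_3=4, p_3 = 4*30 + 7 = 127, q_3 = 4*13 + 3 = 55.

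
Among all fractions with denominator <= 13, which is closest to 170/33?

67/13

Expand x = 170/33 as a continued fraction with the Euclidean algorithm:
  170 = 5*33 + 5, so a_0 = 5.
  33 = 6*5 + 3, so a_1 = 6.
  5 = 1*3 + 2, so a_2 = 1.
  3 = 1*2 + 1, so a_3 = 1.
  2 = 2*1 + 0, so a_4 = 2.
so x = [5; 6, 1, 1, 2].
Convergents (p_i = a_i*p_{i-1} + p_{i-2}, q_i = a_i*q_{i-1} + q_{i-2} with p_{-2}=0, p_{-1}=1, q_{-2}=1, q_{-1}=0), until the denominator exceeds 13:
  i=0: a_0=5, p_0 = 5*1 + 0 = 5, q_0 = 5*0 + 1 = 1.
  i=1: a_1=6, p_1 = 6*5 + 1 = 31, q_1 = 6*1 + 0 = 6.
  i=2: a_2=1, p_2 = 1*31 + 5 = 36, q_2 = 1*6 + 1 = 7.
  i=3: a_3=1, p_3 = 1*36 + 31 = 67, q_3 = 1*7 + 6 = 13.
  i=4: a_4=2, p_4 = 2*67 + 36 = 170, q_4 = 2*13 + 7 = 33.
q_4 = 33 > 13, so the last convergent with denominator <= 13 is p_3/q_3 = 67/13.
The closest fraction with denominator <= 13 is either p_3/q_3 or the intermediate fraction (k*p_3 + p_2)/(k*q_3 + q_2) with the largest k >= 1 whose denominator stays <= 13; these approach x as k grows, and every other convergent or intermediate fraction in range is farther away.
Largest k: floor((13 - q_2)/q_3) = floor((13 - 7)/13) = 0.
Since k = 0, no intermediate fraction beyond p_3/q_3 has denominator <= 13, so the convergent 67/13 is the closest (its error is |170*13 - 67*33|/(33*13) = 1/429).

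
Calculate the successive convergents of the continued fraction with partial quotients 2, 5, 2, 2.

Using the convergent recurrence p_i = a_i*p_{i-1} + p_{i-2}, q_i = a_i*q_{i-1} + q_{i-2} with p_{-2}=0, p_{-1}=1, q_{-2}=1, q_{-1}=0:
  i=0: a_0=2, p_0 = 2*1 + 0 = 2, q_0 = 2*0 + 1 = 1.
  i=1: a_1=5, p_1 = 5*2 + 1 = 11, q_1 = 5*1 + 0 = 5.
  i=2: a_2=2, p_2 = 2*11 + 2 = 24, q_2 = 2*5 + 1 = 11.
  i=3: a_3=2, p_3 = 2*24 + 11 = 59, q_3 = 2*11 + 5 = 27.

2/1, 11/5, 24/11, 59/27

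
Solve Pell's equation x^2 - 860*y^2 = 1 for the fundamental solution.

First expand sqrt(860) as a continued fraction. With x_i = (sqrt(860) + m_i)/d_i and (m_0, d_0) = (0, 1): a_0 = floor(sqrt(860)) = 29, since 29^2 = 841 <= 860 < 900 = 30^2.
Iterate m_{i+1} = d_i*a_i - m_i, d_{i+1} = (860 - m_{i+1}^2)/d_i, a_{i+1} = floor((a_0 + m_{i+1})/d_{i+1}):
  m_1 = 1*29 - 0 = 29, d_1 = (860 - 29^2)/1 = 19/1 = 19, a_1 = floor((29 + 29)/19) = 3.
  m_2 = 19*3 - 29 = 28, d_2 = (860 - 28^2)/19 = 76/19 = 4, a_2 = floor((29 + 28)/4) = 14.
  m_3 = 4*14 - 28 = 28, d_3 = (860 - 28^2)/4 = 76/4 = 19, a_3 = floor((29 + 28)/19) = 3.
  m_4 = 19*3 - 28 = 29, d_4 = (860 - 29^2)/19 = 19/19 = 1, a_4 = floor((29 + 29)/1) = 58.
  m_5 = 1*58 - 29 = 29, d_5 = (860 - 29^2)/1 = 19/1 = 19: (m_5, d_5) = (m_1, d_1) = (29, 19), so from here the quotients repeat a_1, ..., a_4; the period length is 4.
So sqrt(860) = [29; (3, 14, 3, 58)] with period length k = 4.
k is even, so the fundamental solution of x^2 - 860y^2 = 1 is (p_{k-1}, q_{k-1}) = (p_3, q_3); compute convergents through index 3.
Convergents (p_i = a_i*p_{i-1} + p_{i-2}, q_i = a_i*q_{i-1} + q_{i-2} with p_{-2}=0, p_{-1}=1, q_{-2}=1, q_{-1}=0):
  i=0: a_0=29, p_0 = 29*1 + 0 = 29, q_0 = 29*0 + 1 = 1.
  i=1: a_1=3, p_1 = 3*29 + 1 = 88, q_1 = 3*1 + 0 = 3.
  i=2: a_2=14, p_2 = 14*88 + 29 = 1261, q_2 = 14*3 + 1 = 43.
  i=3: a_3=3, p_3 = 3*1261 + 88 = 3871, q_3 = 3*43 + 3 = 132.
Check: 3871^2 - 860*132^2 = 14984641 - 14984640 = 1, so (x, y) = (3871, 132) solves the equation, and by the theorem it is the least positive solution.

(x, y) = (3871, 132)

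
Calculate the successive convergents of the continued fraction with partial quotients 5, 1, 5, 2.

Using the convergent recurrence p_i = a_i*p_{i-1} + p_{i-2}, q_i = a_i*q_{i-1} + q_{i-2} with p_{-2}=0, p_{-1}=1, q_{-2}=1, q_{-1}=0:
  i=0: a_0=5, p_0 = 5*1 + 0 = 5, q_0 = 5*0 + 1 = 1.
  i=1: a_1=1, p_1 = 1*5 + 1 = 6, q_1 = 1*1 + 0 = 1.
  i=2: a_2=5, p_2 = 5*6 + 5 = 35, q_2 = 5*1 + 1 = 6.
  i=3: a_3=2, p_3 = 2*35 + 6 = 76, q_3 = 2*6 + 1 = 13.

5/1, 6/1, 35/6, 76/13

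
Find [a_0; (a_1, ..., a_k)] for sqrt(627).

Write x_i = (sqrt(627) + m_i)/d_i with (m_0, d_0) = (0, 1). a_0 = floor(sqrt(627)) = 25, since 25^2 = 625 <= 627 < 676 = 26^2.
Iterate m_{i+1} = d_i*a_i - m_i, d_{i+1} = (627 - m_{i+1}^2)/d_i, a_{i+1} = floor((a_0 + m_{i+1})/d_{i+1}):
  m_1 = 1*25 - 0 = 25, d_1 = (627 - 25^2)/1 = 2/1 = 2, a_1 = floor((25 + 25)/2) = 25.
  m_2 = 2*25 - 25 = 25, d_2 = (627 - 25^2)/2 = 2/2 = 1, a_2 = floor((25 + 25)/1) = 50.
  m_3 = 1*50 - 25 = 25, d_3 = (627 - 25^2)/1 = 2/1 = 2: (m_3, d_3) = (m_1, d_1) = (25, 2), so from here the quotients repeat a_1, a_2; the period length is 2.
Hence the expansion of sqrt(627) is a_0 = 25 followed by the repeating block 25, 50 (period 2).

[25; (25, 50)]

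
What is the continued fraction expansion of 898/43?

[20; 1, 7, 1, 1, 2]

Run the Euclidean algorithm on 898 and 43; the successive quotients are the partial quotients a_0, a_1, ... (each step inverts the fractional part left over by the previous one):
  898 = 20*43 + 38, so a_0 = 20.
  43 = 1*38 + 5, so a_1 = 1.
  38 = 7*5 + 3, so a_2 = 7.
  5 = 1*3 + 2, so a_3 = 1.
  3 = 1*2 + 1, so a_4 = 1.
  2 = 2*1 + 0, so a_5 = 2.
The remainder reaches 0 after 6 divisions, so the expansion has 6 partial quotients, read off in order.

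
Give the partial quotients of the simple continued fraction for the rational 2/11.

[0; 5, 2]

Run the Euclidean algorithm on 2 and 11; the successive quotients are the partial quotients a_0, a_1, ... (each step inverts the fractional part left over by the previous one):
  2 = 0*11 + 2, so a_0 = 0.
  11 = 5*2 + 1, so a_1 = 5.
  2 = 2*1 + 0, so a_2 = 2.
The remainder reaches 0 after 3 divisions, so the expansion has 3 partial quotients, read off in order.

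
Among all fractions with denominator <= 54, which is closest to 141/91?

Expand x = 141/91 as a continued fraction with the Euclidean algorithm:
  141 = 1*91 + 50, so a_0 = 1.
  91 = 1*50 + 41, so a_1 = 1.
  50 = 1*41 + 9, so a_2 = 1.
  41 = 4*9 + 5, so a_3 = 4.
  9 = 1*5 + 4, so a_4 = 1.
  5 = 1*4 + 1, so a_5 = 1.
  4 = 4*1 + 0, so a_6 = 4.
so x = [1; 1, 1, 4, 1, 1, 4].
Convergents (p_i = a_i*p_{i-1} + p_{i-2}, q_i = a_i*q_{i-1} + q_{i-2} with p_{-2}=0, p_{-1}=1, q_{-2}=1, q_{-1}=0), until the denominator exceeds 54:
  i=0: a_0=1, p_0 = 1*1 + 0 = 1, q_0 = 1*0 + 1 = 1.
  i=1: a_1=1, p_1 = 1*1 + 1 = 2, q_1 = 1*1 + 0 = 1.
  i=2: a_2=1, p_2 = 1*2 + 1 = 3, q_2 = 1*1 + 1 = 2.
  i=3: a_3=4, p_3 = 4*3 + 2 = 14, q_3 = 4*2 + 1 = 9.
  i=4: a_4=1, p_4 = 1*14 + 3 = 17, q_4 = 1*9 + 2 = 11.
  i=5: a_5=1, p_5 = 1*17 + 14 = 31, q_5 = 1*11 + 9 = 20.
  i=6: a_6=4, p_6 = 4*31 + 17 = 141, q_6 = 4*20 + 11 = 91.
q_6 = 91 > 54, so the last convergent with denominator <= 54 is p_5/q_5 = 31/20.
The closest fraction with denominator <= 54 is either p_5/q_5 or the intermediate fraction (k*p_5 + p_4)/(k*q_5 + q_4) with the largest k >= 1 whose denominator stays <= 54; these approach x as k grows, and every other convergent or intermediate fraction in range is farther away.
Largest k: floor((54 - q_4)/q_5) = floor((54 - 11)/20) = 2.
That gives (2*31 + 17)/(2*20 + 11) = 79/51.
Compare the errors: |x - 31/20| = |141*20 - 31*91|/(91*20) = 1/1820, and |x - 79/51| = |141*51 - 79*91|/(91*51) = 2/4641.
Cross-multiplying, 2*1820 = 3640 < 4641 = 1*4641, so 2/4641 is smaller: the intermediate fraction 79/51 is closer to x than 31/20.

79/51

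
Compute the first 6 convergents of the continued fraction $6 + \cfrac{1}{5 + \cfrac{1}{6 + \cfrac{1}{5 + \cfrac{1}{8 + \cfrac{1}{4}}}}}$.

Using the convergent recurrence p_i = a_i*p_{i-1} + p_{i-2}, q_i = a_i*q_{i-1} + q_{i-2} with p_{-2}=0, p_{-1}=1, q_{-2}=1, q_{-1}=0:
  i=0: a_0=6, p_0 = 6*1 + 0 = 6, q_0 = 6*0 + 1 = 1.
  i=1: a_1=5, p_1 = 5*6 + 1 = 31, q_1 = 5*1 + 0 = 5.
  i=2: a_2=6, p_2 = 6*31 + 6 = 192, q_2 = 6*5 + 1 = 31.
  i=3: a_3=5, p_3 = 5*192 + 31 = 991, q_3 = 5*31 + 5 = 160.
  i=4: a_4=8, p_4 = 8*991 + 192 = 8120, q_4 = 8*160 + 31 = 1311.
  i=5: a_5=4, p_5 = 4*8120 + 991 = 33471, q_5 = 4*1311 + 160 = 5404.

6/1, 31/5, 192/31, 991/160, 8120/1311, 33471/5404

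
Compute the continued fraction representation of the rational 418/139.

Run the Euclidean algorithm on 418 and 139; the successive quotients are the partial quotients a_0, a_1, ... (each step inverts the fractional part left over by the previous one):
  418 = 3*139 + 1, so a_0 = 3.
  139 = 139*1 + 0, so a_1 = 139.
The remainder reaches 0 after 2 divisions, so the expansion has 2 partial quotients, read off in order.

[3; 139]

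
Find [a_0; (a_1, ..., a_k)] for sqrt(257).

[16; (32)]

Write x_i = (sqrt(257) + m_i)/d_i with (m_0, d_0) = (0, 1). a_0 = floor(sqrt(257)) = 16, since 16^2 = 256 <= 257 < 289 = 17^2.
Iterate m_{i+1} = d_i*a_i - m_i, d_{i+1} = (257 - m_{i+1}^2)/d_i, a_{i+1} = floor((a_0 + m_{i+1})/d_{i+1}):
  m_1 = 1*16 - 0 = 16, d_1 = (257 - 16^2)/1 = 1/1 = 1, a_1 = floor((16 + 16)/1) = 32.
  m_2 = 1*32 - 16 = 16, d_2 = (257 - 16^2)/1 = 1/1 = 1: (m_2, d_2) = (m_1, d_1) = (16, 1), so from here the quotient a_1 repeats; the period length is 1.
Hence the expansion of sqrt(257) is a_0 = 16 followed by the repeating block 32 (period 1).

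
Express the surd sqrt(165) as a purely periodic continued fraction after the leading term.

[12; (1, 5, 2, 5, 1, 24)]

Write x_i = (sqrt(165) + m_i)/d_i with (m_0, d_0) = (0, 1). a_0 = floor(sqrt(165)) = 12, since 12^2 = 144 <= 165 < 169 = 13^2.
Iterate m_{i+1} = d_i*a_i - m_i, d_{i+1} = (165 - m_{i+1}^2)/d_i, a_{i+1} = floor((a_0 + m_{i+1})/d_{i+1}):
  m_1 = 1*12 - 0 = 12, d_1 = (165 - 12^2)/1 = 21/1 = 21, a_1 = floor((12 + 12)/21) = 1.
  m_2 = 21*1 - 12 = 9, d_2 = (165 - 9^2)/21 = 84/21 = 4, a_2 = floor((12 + 9)/4) = 5.
  m_3 = 4*5 - 9 = 11, d_3 = (165 - 11^2)/4 = 44/4 = 11, a_3 = floor((12 + 11)/11) = 2.
  m_4 = 11*2 - 11 = 11, d_4 = (165 - 11^2)/11 = 44/11 = 4, a_4 = floor((12 + 11)/4) = 5.
  m_5 = 4*5 - 11 = 9, d_5 = (165 - 9^2)/4 = 84/4 = 21, a_5 = floor((12 + 9)/21) = 1.
  m_6 = 21*1 - 9 = 12, d_6 = (165 - 12^2)/21 = 21/21 = 1, a_6 = floor((12 + 12)/1) = 24.
  m_7 = 1*24 - 12 = 12, d_7 = (165 - 12^2)/1 = 21/1 = 21: (m_7, d_7) = (m_1, d_1) = (12, 21), so from here the quotients repeat a_1, ..., a_6; the period length is 6.
Hence the expansion of sqrt(165) is a_0 = 12 followed by the repeating block 1, 5, 2, 5, 1, 24 (period 6).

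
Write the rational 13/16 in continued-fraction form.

[0; 1, 4, 3]

Run the Euclidean algorithm on 13 and 16; the successive quotients are the partial quotients a_0, a_1, ... (each step inverts the fractional part left over by the previous one):
  13 = 0*16 + 13, so a_0 = 0.
  16 = 1*13 + 3, so a_1 = 1.
  13 = 4*3 + 1, so a_2 = 4.
  3 = 3*1 + 0, so a_3 = 3.
The remainder reaches 0 after 4 divisions, so the expansion has 4 partial quotients, read off in order.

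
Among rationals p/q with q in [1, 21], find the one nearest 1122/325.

38/11

Expand x = 1122/325 as a continued fraction with the Euclidean algorithm:
  1122 = 3*325 + 147, so a_0 = 3.
  325 = 2*147 + 31, so a_1 = 2.
  147 = 4*31 + 23, so a_2 = 4.
  31 = 1*23 + 8, so a_3 = 1.
  23 = 2*8 + 7, so a_4 = 2.
  8 = 1*7 + 1, so a_5 = 1.
  7 = 7*1 + 0, so a_6 = 7.
so x = [3; 2, 4, 1, 2, 1, 7].
Convergents (p_i = a_i*p_{i-1} + p_{i-2}, q_i = a_i*q_{i-1} + q_{i-2} with p_{-2}=0, p_{-1}=1, q_{-2}=1, q_{-1}=0), until the denominator exceeds 21:
  i=0: a_0=3, p_0 = 3*1 + 0 = 3, q_0 = 3*0 + 1 = 1.
  i=1: a_1=2, p_1 = 2*3 + 1 = 7, q_1 = 2*1 + 0 = 2.
  i=2: a_2=4, p_2 = 4*7 + 3 = 31, q_2 = 4*2 + 1 = 9.
  i=3: a_3=1, p_3 = 1*31 + 7 = 38, q_3 = 1*9 + 2 = 11.
  i=4: a_4=2, p_4 = 2*38 + 31 = 107, q_4 = 2*11 + 9 = 31.
q_4 = 31 > 21, so the last convergent with denominator <= 21 is p_3/q_3 = 38/11.
The closest fraction with denominator <= 21 is either p_3/q_3 or the intermediate fraction (k*p_3 + p_2)/(k*q_3 + q_2) with the largest k >= 1 whose denominator stays <= 21; these approach x as k grows, and every other convergent or intermediate fraction in range is farther away.
Largest k: floor((21 - q_2)/q_3) = floor((21 - 9)/11) = 1.
That gives (1*38 + 31)/(1*11 + 9) = 69/20.
Compare the errors: |x - 38/11| = |1122*11 - 38*325|/(325*11) = 8/3575, and |x - 69/20| = |1122*20 - 69*325|/(325*20) = 15/6500.
Cross-multiplying, 8*6500 = 52000 < 53625 = 15*3575, so 8/3575 is smaller: the convergent 38/11 is closer to x than 69/20.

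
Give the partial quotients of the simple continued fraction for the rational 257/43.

[5; 1, 42]

Run the Euclidean algorithm on 257 and 43; the successive quotients are the partial quotients a_0, a_1, ... (each step inverts the fractional part left over by the previous one):
  257 = 5*43 + 42, so a_0 = 5.
  43 = 1*42 + 1, so a_1 = 1.
  42 = 42*1 + 0, so a_2 = 42.
The remainder reaches 0 after 3 divisions, so the expansion has 3 partial quotients, read off in order.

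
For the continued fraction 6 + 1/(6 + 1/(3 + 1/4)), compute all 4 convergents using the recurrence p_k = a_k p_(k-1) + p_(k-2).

Using the convergent recurrence p_i = a_i*p_{i-1} + p_{i-2}, q_i = a_i*q_{i-1} + q_{i-2} with p_{-2}=0, p_{-1}=1, q_{-2}=1, q_{-1}=0:
  i=0: a_0=6, p_0 = 6*1 + 0 = 6, q_0 = 6*0 + 1 = 1.
  i=1: a_1=6, p_1 = 6*6 + 1 = 37, q_1 = 6*1 + 0 = 6.
  i=2: a_2=3, p_2 = 3*37 + 6 = 117, q_2 = 3*6 + 1 = 19.
  i=3: a_3=4, p_3 = 4*117 + 37 = 505, q_3 = 4*19 + 6 = 82.

6/1, 37/6, 117/19, 505/82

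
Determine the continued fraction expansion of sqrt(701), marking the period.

Write x_i = (sqrt(701) + m_i)/d_i with (m_0, d_0) = (0, 1). a_0 = floor(sqrt(701)) = 26, since 26^2 = 676 <= 701 < 729 = 27^2.
Iterate m_{i+1} = d_i*a_i - m_i, d_{i+1} = (701 - m_{i+1}^2)/d_i, a_{i+1} = floor((a_0 + m_{i+1})/d_{i+1}):
  m_1 = 1*26 - 0 = 26, d_1 = (701 - 26^2)/1 = 25/1 = 25, a_1 = floor((26 + 26)/25) = 2.
  m_2 = 25*2 - 26 = 24, d_2 = (701 - 24^2)/25 = 125/25 = 5, a_2 = floor((26 + 24)/5) = 10.
  m_3 = 5*10 - 24 = 26, d_3 = (701 - 26^2)/5 = 25/5 = 5, a_3 = floor((26 + 26)/5) = 10.
  m_4 = 5*10 - 26 = 24, d_4 = (701 - 24^2)/5 = 125/5 = 25, a_4 = floor((26 + 24)/25) = 2.
  m_5 = 25*2 - 24 = 26, d_5 = (701 - 26^2)/25 = 25/25 = 1, a_5 = floor((26 + 26)/1) = 52.
  m_6 = 1*52 - 26 = 26, d_6 = (701 - 26^2)/1 = 25/1 = 25: (m_6, d_6) = (m_1, d_1) = (26, 25), so from here the quotients repeat a_1, ..., a_5; the period length is 5.
Hence the expansion of sqrt(701) is a_0 = 26 followed by the repeating block 2, 10, 10, 2, 52 (period 5).

[26; (2, 10, 10, 2, 52)]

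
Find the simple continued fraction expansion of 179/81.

[2; 4, 1, 3, 4]

Run the Euclidean algorithm on 179 and 81; the successive quotients are the partial quotients a_0, a_1, ... (each step inverts the fractional part left over by the previous one):
  179 = 2*81 + 17, so a_0 = 2.
  81 = 4*17 + 13, so a_1 = 4.
  17 = 1*13 + 4, so a_2 = 1.
  13 = 3*4 + 1, so a_3 = 3.
  4 = 4*1 + 0, so a_4 = 4.
The remainder reaches 0 after 5 divisions, so the expansion has 5 partial quotients, read off in order.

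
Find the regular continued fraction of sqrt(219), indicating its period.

[14; (1, 3, 1, 28)]

Write x_i = (sqrt(219) + m_i)/d_i with (m_0, d_0) = (0, 1). a_0 = floor(sqrt(219)) = 14, since 14^2 = 196 <= 219 < 225 = 15^2.
Iterate m_{i+1} = d_i*a_i - m_i, d_{i+1} = (219 - m_{i+1}^2)/d_i, a_{i+1} = floor((a_0 + m_{i+1})/d_{i+1}):
  m_1 = 1*14 - 0 = 14, d_1 = (219 - 14^2)/1 = 23/1 = 23, a_1 = floor((14 + 14)/23) = 1.
  m_2 = 23*1 - 14 = 9, d_2 = (219 - 9^2)/23 = 138/23 = 6, a_2 = floor((14 + 9)/6) = 3.
  m_3 = 6*3 - 9 = 9, d_3 = (219 - 9^2)/6 = 138/6 = 23, a_3 = floor((14 + 9)/23) = 1.
  m_4 = 23*1 - 9 = 14, d_4 = (219 - 14^2)/23 = 23/23 = 1, a_4 = floor((14 + 14)/1) = 28.
  m_5 = 1*28 - 14 = 14, d_5 = (219 - 14^2)/1 = 23/1 = 23: (m_5, d_5) = (m_1, d_1) = (14, 23), so from here the quotients repeat a_1, ..., a_4; the period length is 4.
Hence the expansion of sqrt(219) is a_0 = 14 followed by the repeating block 1, 3, 1, 28 (period 4).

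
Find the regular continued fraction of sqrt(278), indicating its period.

Write x_i = (sqrt(278) + m_i)/d_i with (m_0, d_0) = (0, 1). a_0 = floor(sqrt(278)) = 16, since 16^2 = 256 <= 278 < 289 = 17^2.
Iterate m_{i+1} = d_i*a_i - m_i, d_{i+1} = (278 - m_{i+1}^2)/d_i, a_{i+1} = floor((a_0 + m_{i+1})/d_{i+1}):
  m_1 = 1*16 - 0 = 16, d_1 = (278 - 16^2)/1 = 22/1 = 22, a_1 = floor((16 + 16)/22) = 1.
  m_2 = 22*1 - 16 = 6, d_2 = (278 - 6^2)/22 = 242/22 = 11, a_2 = floor((16 + 6)/11) = 2.
  m_3 = 11*2 - 6 = 16, d_3 = (278 - 16^2)/11 = 22/11 = 2, a_3 = floor((16 + 16)/2) = 16.
  m_4 = 2*16 - 16 = 16, d_4 = (278 - 16^2)/2 = 22/2 = 11, a_4 = floor((16 + 16)/11) = 2.
  m_5 = 11*2 - 16 = 6, d_5 = (278 - 6^2)/11 = 242/11 = 22, a_5 = floor((16 + 6)/22) = 1.
  m_6 = 22*1 - 6 = 16, d_6 = (278 - 16^2)/22 = 22/22 = 1, a_6 = floor((16 + 16)/1) = 32.
  m_7 = 1*32 - 16 = 16, d_7 = (278 - 16^2)/1 = 22/1 = 22: (m_7, d_7) = (m_1, d_1) = (16, 22), so from here the quotients repeat a_1, ..., a_6; the period length is 6.
Hence the expansion of sqrt(278) is a_0 = 16 followed by the repeating block 1, 2, 16, 2, 1, 32 (period 6).

[16; (1, 2, 16, 2, 1, 32)]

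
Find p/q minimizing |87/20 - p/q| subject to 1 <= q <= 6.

13/3

Expand x = 87/20 as a continued fraction with the Euclidean algorithm:
  87 = 4*20 + 7, so a_0 = 4.
  20 = 2*7 + 6, so a_1 = 2.
  7 = 1*6 + 1, so a_2 = 1.
  6 = 6*1 + 0, so a_3 = 6.
so x = [4; 2, 1, 6].
Convergents (p_i = a_i*p_{i-1} + p_{i-2}, q_i = a_i*q_{i-1} + q_{i-2} with p_{-2}=0, p_{-1}=1, q_{-2}=1, q_{-1}=0), until the denominator exceeds 6:
  i=0: a_0=4, p_0 = 4*1 + 0 = 4, q_0 = 4*0 + 1 = 1.
  i=1: a_1=2, p_1 = 2*4 + 1 = 9, q_1 = 2*1 + 0 = 2.
  i=2: a_2=1, p_2 = 1*9 + 4 = 13, q_2 = 1*2 + 1 = 3.
  i=3: a_3=6, p_3 = 6*13 + 9 = 87, q_3 = 6*3 + 2 = 20.
q_3 = 20 > 6, so the last convergent with denominator <= 6 is p_2/q_2 = 13/3.
The closest fraction with denominator <= 6 is either p_2/q_2 or the intermediate fraction (k*p_2 + p_1)/(k*q_2 + q_1) with the largest k >= 1 whose denominator stays <= 6; these approach x as k grows, and every other convergent or intermediate fraction in range is farther away.
Largest k: floor((6 - q_1)/q_2) = floor((6 - 2)/3) = 1.
That gives (1*13 + 9)/(1*3 + 2) = 22/5.
Compare the errors: |x - 13/3| = |87*3 - 13*20|/(20*3) = 1/60, and |x - 22/5| = |87*5 - 22*20|/(20*5) = 5/100.
Cross-multiplying, 1*100 = 100 < 300 = 5*60, so 1/60 is smaller: the convergent 13/3 is closer to x than 22/5.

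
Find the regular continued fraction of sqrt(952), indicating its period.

Write x_i = (sqrt(952) + m_i)/d_i with (m_0, d_0) = (0, 1). a_0 = floor(sqrt(952)) = 30, since 30^2 = 900 <= 952 < 961 = 31^2.
Iterate m_{i+1} = d_i*a_i - m_i, d_{i+1} = (952 - m_{i+1}^2)/d_i, a_{i+1} = floor((a_0 + m_{i+1})/d_{i+1}):
  m_1 = 1*30 - 0 = 30, d_1 = (952 - 30^2)/1 = 52/1 = 52, a_1 = floor((30 + 30)/52) = 1.
  m_2 = 52*1 - 30 = 22, d_2 = (952 - 22^2)/52 = 468/52 = 9, a_2 = floor((30 + 22)/9) = 5.
  m_3 = 9*5 - 22 = 23, d_3 = (952 - 23^2)/9 = 423/9 = 47, a_3 = floor((30 + 23)/47) = 1.
  m_4 = 47*1 - 23 = 24, d_4 = (952 - 24^2)/47 = 376/47 = 8, a_4 = floor((30 + 24)/8) = 6.
  m_5 = 8*6 - 24 = 24, d_5 = (952 - 24^2)/8 = 376/8 = 47, a_5 = floor((30 + 24)/47) = 1.
  m_6 = 47*1 - 24 = 23, d_6 = (952 - 23^2)/47 = 423/47 = 9, a_6 = floor((30 + 23)/9) = 5.
  m_7 = 9*5 - 23 = 22, d_7 = (952 - 22^2)/9 = 468/9 = 52, a_7 = floor((30 + 22)/52) = 1.
  m_8 = 52*1 - 22 = 30, d_8 = (952 - 30^2)/52 = 52/52 = 1, a_8 = floor((30 + 30)/1) = 60.
  m_9 = 1*60 - 30 = 30, d_9 = (952 - 30^2)/1 = 52/1 = 52: (m_9, d_9) = (m_1, d_1) = (30, 52), so from here the quotients repeat a_1, ..., a_8; the period length is 8.
Hence the expansion of sqrt(952) is a_0 = 30 followed by the repeating block 1, 5, 1, 6, 1, 5, 1, 60 (period 8).

[30; (1, 5, 1, 6, 1, 5, 1, 60)]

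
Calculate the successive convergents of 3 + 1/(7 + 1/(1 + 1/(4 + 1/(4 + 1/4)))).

3/1, 22/7, 25/8, 122/39, 513/164, 2174/695

Using the convergent recurrence p_i = a_i*p_{i-1} + p_{i-2}, q_i = a_i*q_{i-1} + q_{i-2} with p_{-2}=0, p_{-1}=1, q_{-2}=1, q_{-1}=0:
  i=0: a_0=3, p_0 = 3*1 + 0 = 3, q_0 = 3*0 + 1 = 1.
  i=1: a_1=7, p_1 = 7*3 + 1 = 22, q_1 = 7*1 + 0 = 7.
  i=2: a_2=1, p_2 = 1*22 + 3 = 25, q_2 = 1*7 + 1 = 8.
  i=3: a_3=4, p_3 = 4*25 + 22 = 122, q_3 = 4*8 + 7 = 39.
  i=4: a_4=4, p_4 = 4*122 + 25 = 513, q_4 = 4*39 + 8 = 164.
  i=5: a_5=4, p_5 = 4*513 + 122 = 2174, q_5 = 4*164 + 39 = 695.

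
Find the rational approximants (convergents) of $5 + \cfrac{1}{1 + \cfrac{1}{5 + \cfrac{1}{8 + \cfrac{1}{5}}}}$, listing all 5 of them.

5/1, 6/1, 35/6, 286/49, 1465/251

Using the convergent recurrence p_i = a_i*p_{i-1} + p_{i-2}, q_i = a_i*q_{i-1} + q_{i-2} with p_{-2}=0, p_{-1}=1, q_{-2}=1, q_{-1}=0:
  i=0: a_0=5, p_0 = 5*1 + 0 = 5, q_0 = 5*0 + 1 = 1.
  i=1: a_1=1, p_1 = 1*5 + 1 = 6, q_1 = 1*1 + 0 = 1.
  i=2: a_2=5, p_2 = 5*6 + 5 = 35, q_2 = 5*1 + 1 = 6.
  i=3: a_3=8, p_3 = 8*35 + 6 = 286, q_3 = 8*6 + 1 = 49.
  i=4: a_4=5, p_4 = 5*286 + 35 = 1465, q_4 = 5*49 + 6 = 251.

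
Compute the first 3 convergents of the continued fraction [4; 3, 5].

4/1, 13/3, 69/16

Using the convergent recurrence p_i = a_i*p_{i-1} + p_{i-2}, q_i = a_i*q_{i-1} + q_{i-2} with p_{-2}=0, p_{-1}=1, q_{-2}=1, q_{-1}=0:
  i=0: a_0=4, p_0 = 4*1 + 0 = 4, q_0 = 4*0 + 1 = 1.
  i=1: a_1=3, p_1 = 3*4 + 1 = 13, q_1 = 3*1 + 0 = 3.
  i=2: a_2=5, p_2 = 5*13 + 4 = 69, q_2 = 5*3 + 1 = 16.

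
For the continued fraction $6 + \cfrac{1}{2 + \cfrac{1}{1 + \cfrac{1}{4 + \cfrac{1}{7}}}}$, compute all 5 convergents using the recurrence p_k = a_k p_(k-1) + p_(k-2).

Using the convergent recurrence p_i = a_i*p_{i-1} + p_{i-2}, q_i = a_i*q_{i-1} + q_{i-2} with p_{-2}=0, p_{-1}=1, q_{-2}=1, q_{-1}=0:
  i=0: a_0=6, p_0 = 6*1 + 0 = 6, q_0 = 6*0 + 1 = 1.
  i=1: a_1=2, p_1 = 2*6 + 1 = 13, q_1 = 2*1 + 0 = 2.
  i=2: a_2=1, p_2 = 1*13 + 6 = 19, q_2 = 1*2 + 1 = 3.
  i=3: a_3=4, p_3 = 4*19 + 13 = 89, q_3 = 4*3 + 2 = 14.
  i=4: a_4=7, p_4 = 7*89 + 19 = 642, q_4 = 7*14 + 3 = 101.

6/1, 13/2, 19/3, 89/14, 642/101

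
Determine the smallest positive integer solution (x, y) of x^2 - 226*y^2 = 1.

First expand sqrt(226) as a continued fraction. With x_i = (sqrt(226) + m_i)/d_i and (m_0, d_0) = (0, 1): a_0 = floor(sqrt(226)) = 15, since 15^2 = 225 <= 226 < 256 = 16^2.
Iterate m_{i+1} = d_i*a_i - m_i, d_{i+1} = (226 - m_{i+1}^2)/d_i, a_{i+1} = floor((a_0 + m_{i+1})/d_{i+1}):
  m_1 = 1*15 - 0 = 15, d_1 = (226 - 15^2)/1 = 1/1 = 1, a_1 = floor((15 + 15)/1) = 30.
  m_2 = 1*30 - 15 = 15, d_2 = (226 - 15^2)/1 = 1/1 = 1: (m_2, d_2) = (m_1, d_1) = (15, 1), so from here the quotient a_1 repeats; the period length is 1.
So sqrt(226) = [15; (30)] with period length k = 1.
k is odd, so (p_{k-1}, q_{k-1}) only solves x^2 - 226y^2 = -1 and the fundamental solution of x^2 - 226y^2 = 1 is (p_{2k-1}, q_{2k-1}) = (p_1, q_1); compute convergents through index 1, running through the period twice.
Convergents (p_i = a_i*p_{i-1} + p_{i-2}, q_i = a_i*q_{i-1} + q_{i-2} with p_{-2}=0, p_{-1}=1, q_{-2}=1, q_{-1}=0):
  i=0: a_0=15, p_0 = 15*1 + 0 = 15, q_0 = 15*0 + 1 = 1.
  i=1: a_1=30, p_1 = 30*15 + 1 = 451, q_1 = 30*1 + 0 = 30.
Indeed p_0^2 - 226*q_0^2 = 225 - 226 = -1, not +1.
Check: 451^2 - 226*30^2 = 203401 - 203400 = 1, so (x, y) = (451, 30) solves the equation, and by the theorem it is the least positive solution.

(x, y) = (451, 30)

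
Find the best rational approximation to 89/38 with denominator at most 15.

Expand x = 89/38 as a continued fraction with the Euclidean algorithm:
  89 = 2*38 + 13, so a_0 = 2.
  38 = 2*13 + 12, so a_1 = 2.
  13 = 1*12 + 1, so a_2 = 1.
  12 = 12*1 + 0, so a_3 = 12.
so x = [2; 2, 1, 12].
Convergents (p_i = a_i*p_{i-1} + p_{i-2}, q_i = a_i*q_{i-1} + q_{i-2} with p_{-2}=0, p_{-1}=1, q_{-2}=1, q_{-1}=0), until the denominator exceeds 15:
  i=0: a_0=2, p_0 = 2*1 + 0 = 2, q_0 = 2*0 + 1 = 1.
  i=1: a_1=2, p_1 = 2*2 + 1 = 5, q_1 = 2*1 + 0 = 2.
  i=2: a_2=1, p_2 = 1*5 + 2 = 7, q_2 = 1*2 + 1 = 3.
  i=3: a_3=12, p_3 = 12*7 + 5 = 89, q_3 = 12*3 + 2 = 38.
q_3 = 38 > 15, so the last convergent with denominator <= 15 is p_2/q_2 = 7/3.
The closest fraction with denominator <= 15 is either p_2/q_2 or the intermediate fraction (k*p_2 + p_1)/(k*q_2 + q_1) with the largest k >= 1 whose denominator stays <= 15; these approach x as k grows, and every other convergent or intermediate fraction in range is farther away.
Largest k: floor((15 - q_1)/q_2) = floor((15 - 2)/3) = 4.
That gives (4*7 + 5)/(4*3 + 2) = 33/14.
Compare the errors: |x - 7/3| = |89*3 - 7*38|/(38*3) = 1/114, and |x - 33/14| = |89*14 - 33*38|/(38*14) = 8/532.
Cross-multiplying, 1*532 = 532 < 912 = 8*114, so 1/114 is smaller: the convergent 7/3 is closer to x than 33/14.

7/3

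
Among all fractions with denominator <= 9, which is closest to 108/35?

28/9

Expand x = 108/35 as a continued fraction with the Euclidean algorithm:
  108 = 3*35 + 3, so a_0 = 3.
  35 = 11*3 + 2, so a_1 = 11.
  3 = 1*2 + 1, so a_2 = 1.
  2 = 2*1 + 0, so a_3 = 2.
so x = [3; 11, 1, 2].
Convergents (p_i = a_i*p_{i-1} + p_{i-2}, q_i = a_i*q_{i-1} + q_{i-2} with p_{-2}=0, p_{-1}=1, q_{-2}=1, q_{-1}=0), until the denominator exceeds 9:
  i=0: a_0=3, p_0 = 3*1 + 0 = 3, q_0 = 3*0 + 1 = 1.
  i=1: a_1=11, p_1 = 11*3 + 1 = 34, q_1 = 11*1 + 0 = 11.
q_1 = 11 > 9, so the last convergent with denominator <= 9 is p_0/q_0 = 3/1.
The closest fraction with denominator <= 9 is either p_0/q_0 or the intermediate fraction (k*p_0 + p_{-1})/(k*q_0 + q_{-1}) with the largest k >= 1 whose denominator stays <= 9; these approach x as k grows, and every other convergent or intermediate fraction in range is farther away.
Largest k: floor((9 - q_{-1})/q_0) = floor((9 - 0)/1) = 9 (using the seeds p_{-1} = 1, q_{-1} = 0).
That gives (9*3 + 1)/(9*1 + 0) = 28/9.
Compare the errors: |x - 3/1| = |108*1 - 3*35|/(35*1) = 3/35, and |x - 28/9| = |108*9 - 28*35|/(35*9) = 8/315.
Cross-multiplying, 8*35 = 280 < 945 = 3*315, so 8/315 is smaller: the intermediate fraction 28/9 is closer to x than 3/1.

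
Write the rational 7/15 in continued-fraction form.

[0; 2, 7]

Run the Euclidean algorithm on 7 and 15; the successive quotients are the partial quotients a_0, a_1, ... (each step inverts the fractional part left over by the previous one):
  7 = 0*15 + 7, so a_0 = 0.
  15 = 2*7 + 1, so a_1 = 2.
  7 = 7*1 + 0, so a_2 = 7.
The remainder reaches 0 after 3 divisions, so the expansion has 3 partial quotients, read off in order.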